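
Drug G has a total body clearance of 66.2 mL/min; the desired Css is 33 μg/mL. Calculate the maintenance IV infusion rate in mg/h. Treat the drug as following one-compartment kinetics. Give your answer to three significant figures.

131 mg/h

CL = 66.2 mL/min = 66.2 × 0.06 = 3.972 L/h
R₀ = 3.972 × 33 = 131.1 mg/h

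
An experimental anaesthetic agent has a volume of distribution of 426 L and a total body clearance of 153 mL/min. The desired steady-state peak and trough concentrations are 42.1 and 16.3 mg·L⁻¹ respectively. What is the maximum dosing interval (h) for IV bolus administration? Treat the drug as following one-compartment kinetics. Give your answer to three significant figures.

44.0 h

CL = 153 mL/min = 153 × 0.06 = 9.180 L/h
k = CL / Vd = 9.180 / 426.0 = 0.02155 h⁻¹
Between IV bolus doses, concentration decays as C = C₀·e^(−kτ), so C_peak/C_trough = e^(kτ).
τ_max = ln(C_peak/C_trough) / k = ln(42.1/16.3) / 0.02155 = 0.9489 / 0.02155 = 44.03 h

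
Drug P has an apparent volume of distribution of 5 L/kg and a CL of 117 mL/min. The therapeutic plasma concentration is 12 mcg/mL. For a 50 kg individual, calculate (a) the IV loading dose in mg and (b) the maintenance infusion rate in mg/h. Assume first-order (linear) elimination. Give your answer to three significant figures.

Vd(total) = 50 kg × 5 L/kg = 250.0 L
Loading dose = Vd × C = 250.0 × 12 = 3000 mg
CL = 117 mL/min = 117 × 0.06 = 7.020 L/h
Infusion rate = 7.020 L/h × 12 mg/L = 84.24 mg/h

(a) 3000 mg; (b) 84.2 mg/h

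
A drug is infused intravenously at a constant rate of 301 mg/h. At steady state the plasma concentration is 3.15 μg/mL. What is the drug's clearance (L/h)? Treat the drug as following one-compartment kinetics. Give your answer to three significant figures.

At steady state, infusion rate = CL × Css, so CL = rate / Css.
CL = 301 / 3.15 = 95.56 L/h

95.6 L/h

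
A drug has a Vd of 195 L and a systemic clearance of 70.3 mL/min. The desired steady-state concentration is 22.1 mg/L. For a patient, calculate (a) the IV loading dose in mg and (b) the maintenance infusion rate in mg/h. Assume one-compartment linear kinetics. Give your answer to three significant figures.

Loading: fill Vd to C_target → 195.0 L × 22.1 mg/L = 4310 mg
Convert clearance: 70.3 mL/min × 60 min/h ÷ 1000 mL/L = 4.218 L/h
Maintenance: replace elimination → rate = CL × Css = 4.218 × 22.1 = 93.22 mg/h

(a) 4310 mg; (b) 93.2 mg/h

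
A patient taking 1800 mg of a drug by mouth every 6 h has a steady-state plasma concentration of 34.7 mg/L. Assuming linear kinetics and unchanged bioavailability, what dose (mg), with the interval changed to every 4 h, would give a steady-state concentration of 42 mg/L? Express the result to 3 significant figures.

For first-order elimination, Css ∝ F·D/(CL·τ); F and CL are unchanged, so Css ∝ D/τ.
D₂ = D₁ × (Css,target / Css,current) × (τ₂/τ₁) = 1800 × (42/34.7) × (4/6) = 1452 mg

1450 mg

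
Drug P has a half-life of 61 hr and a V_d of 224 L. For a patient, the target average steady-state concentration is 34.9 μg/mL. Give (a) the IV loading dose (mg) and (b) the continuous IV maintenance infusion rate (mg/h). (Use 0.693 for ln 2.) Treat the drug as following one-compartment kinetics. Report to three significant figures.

LD = Vd × C = 224.0 × 34.9 = 7818 mg
CL = 0.693 × Vd / t½ = 0.693 × 224.0 / 61 = 2.545 L/h
Infusion rate = CL × Css = 2.545 × 34.9 = 88.82 mg/h

(a) 7820 mg; (b) 88.8 mg/h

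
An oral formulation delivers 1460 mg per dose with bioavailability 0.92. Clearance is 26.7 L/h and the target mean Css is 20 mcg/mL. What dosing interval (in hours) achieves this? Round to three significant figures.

F·D/τ = CL·Css → τ = F·D / (CL·Css).
τ = 0.92 × 1460 / (26.7 × 20) = 2.515 h

2.52 h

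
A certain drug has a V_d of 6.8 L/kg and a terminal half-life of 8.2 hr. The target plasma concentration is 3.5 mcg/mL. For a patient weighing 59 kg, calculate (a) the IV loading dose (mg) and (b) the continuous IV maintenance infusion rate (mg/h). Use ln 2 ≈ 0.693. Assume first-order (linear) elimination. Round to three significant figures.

(a) 1400 mg; (b) 119 mg/h

Vd = 6.8 L/kg × 59 kg = 401.2 L
LD = Vd × C = 401.2 × 3.5 = 1404 mg
CL = 0.693 × Vd / t½ = 0.693 × 401.2 / 8.2 = 33.91 L/h
Infusion rate = CL × Css = 33.91 × 3.5 = 118.7 mg/h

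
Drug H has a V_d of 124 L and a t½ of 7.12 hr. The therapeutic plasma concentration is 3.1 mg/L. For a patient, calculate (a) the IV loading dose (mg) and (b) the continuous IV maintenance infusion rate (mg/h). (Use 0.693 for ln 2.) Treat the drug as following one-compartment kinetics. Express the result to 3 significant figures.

LD = Vd × C = 124.0 × 3.1 = 384.4 mg
CL = 0.693 × Vd / t½ = 0.693 × 124.0 / 7.12 = 12.07 L/h
Infusion rate = CL × Css = 12.07 × 3.1 = 37.42 mg/h

(a) 384 mg; (b) 37.4 mg/h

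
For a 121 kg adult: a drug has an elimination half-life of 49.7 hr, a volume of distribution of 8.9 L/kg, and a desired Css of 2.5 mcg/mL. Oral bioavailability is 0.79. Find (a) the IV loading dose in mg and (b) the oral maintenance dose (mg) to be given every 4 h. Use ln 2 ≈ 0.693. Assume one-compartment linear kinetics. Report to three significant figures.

(a) 2690 mg; (b) 190 mg

Vd(total) = 121 kg × 8.9 L/kg = 1077 L
LD = Vd × C = 1077 × 2.5 = 2693 mg
CL = 0.693 × Vd / t½ = 0.693 × 1077 / 49.7 = 15.02 L/h
D = CL × Css × τ / F = 15.02 × 2.5 × 4 / 0.79 = 190.1 mg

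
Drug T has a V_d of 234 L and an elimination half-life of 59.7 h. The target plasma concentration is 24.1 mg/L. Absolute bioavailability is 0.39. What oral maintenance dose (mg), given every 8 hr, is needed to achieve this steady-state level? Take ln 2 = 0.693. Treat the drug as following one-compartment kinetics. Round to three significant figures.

1340 mg

CL = 0.693 × Vd / t½ = 0.693 × 234.0 / 59.7 = 2.716 L/h
D = CL × Css × τ / F = 2.716 × 24.1 × 8 / 0.39 = 1343 mg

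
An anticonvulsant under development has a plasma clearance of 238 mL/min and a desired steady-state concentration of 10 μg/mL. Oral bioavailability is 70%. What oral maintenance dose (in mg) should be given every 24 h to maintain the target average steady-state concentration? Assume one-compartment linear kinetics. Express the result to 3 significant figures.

Convert clearance: 238 mL/min × 60 min/h ÷ 1000 mL/L = 14.28 L/h
D = CL × Css × τ / F = 14.28 × 10 × 24 / 0.7 = 4896 mg

4900 mg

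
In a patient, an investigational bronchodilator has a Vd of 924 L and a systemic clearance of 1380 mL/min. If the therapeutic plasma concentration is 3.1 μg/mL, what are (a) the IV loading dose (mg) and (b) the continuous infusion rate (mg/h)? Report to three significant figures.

(a) 2860 mg; (b) 257 mg/h

Loading dose = Vd × C = 924.0 × 3.1 = 2864 mg
Convert clearance: 1380 mL/min × 60 min/h ÷ 1000 mL/L = 82.80 L/h
Infusion rate = 82.80 L/h × 3.1 mg/L = 256.7 mg/h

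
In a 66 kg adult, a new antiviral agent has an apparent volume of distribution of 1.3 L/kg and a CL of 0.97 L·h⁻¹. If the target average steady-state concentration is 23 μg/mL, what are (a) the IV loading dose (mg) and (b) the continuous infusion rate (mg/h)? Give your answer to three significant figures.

Vd(total) = 66 kg × 1.3 L/kg = 85.80 L
Loading dose = Vd × C = 85.80 × 23 = 1973 mg
Infusion rate = 0.9700 L/h × 23 mg/L = 22.31 mg/h

(a) 1970 mg; (b) 22.3 mg/h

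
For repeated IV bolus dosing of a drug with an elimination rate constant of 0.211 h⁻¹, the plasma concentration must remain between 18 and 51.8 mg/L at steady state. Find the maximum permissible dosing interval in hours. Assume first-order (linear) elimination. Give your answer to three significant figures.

Between IV bolus doses, concentration decays as C = C₀·e^(−kτ), so C_peak/C_trough = e^(kτ).
τ_max = ln(C_peak/C_trough) / k = ln(51.8/18) / 0.2110 = 1.057 / 0.2110 = 5.009 h

5.01 h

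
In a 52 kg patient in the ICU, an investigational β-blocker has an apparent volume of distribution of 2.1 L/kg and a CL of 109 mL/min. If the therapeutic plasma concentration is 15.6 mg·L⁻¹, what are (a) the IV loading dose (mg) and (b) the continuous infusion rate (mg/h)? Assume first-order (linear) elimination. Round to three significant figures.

(a) 1700 mg; (b) 102 mg/h

Vd = 2.1 L/kg × 52 kg = 109.2 L
Loading: fill Vd to C_target → 109.2 L × 15.6 mg/L = 1704 mg
CL = 109 mL/min × 60/1000 = 6.540 L/h
Infusion rate = 6.540 L/h × 15.6 mg/L = 102.0 mg/h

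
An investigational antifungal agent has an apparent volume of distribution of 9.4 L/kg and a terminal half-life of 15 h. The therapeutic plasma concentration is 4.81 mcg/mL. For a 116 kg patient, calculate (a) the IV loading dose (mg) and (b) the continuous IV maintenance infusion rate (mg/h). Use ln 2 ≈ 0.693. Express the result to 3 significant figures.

Total Vd = 9.4 × 116 = 1090 L
LD = Vd × C = 1090 × 4.81 = 5243 mg
CL = 0.693 × Vd / t½ = 0.693 × 1090 / 15 = 50.36 L/h
Infusion rate = CL × Css = 50.36 × 4.81 = 242.2 mg/h

(a) 5240 mg; (b) 242 mg/h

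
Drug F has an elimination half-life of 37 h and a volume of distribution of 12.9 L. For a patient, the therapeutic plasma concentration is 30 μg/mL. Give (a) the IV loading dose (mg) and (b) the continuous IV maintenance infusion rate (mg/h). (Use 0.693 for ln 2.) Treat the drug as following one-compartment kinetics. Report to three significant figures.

LD = Vd × C = 12.90 × 30 = 387.0 mg
CL = 0.693 × Vd / t½ = 0.693 × 12.90 / 37 = 0.2416 L/h
Infusion rate = CL × Css = 0.2416 × 30 = 7.248 mg/h

(a) 387 mg; (b) 7.25 mg/h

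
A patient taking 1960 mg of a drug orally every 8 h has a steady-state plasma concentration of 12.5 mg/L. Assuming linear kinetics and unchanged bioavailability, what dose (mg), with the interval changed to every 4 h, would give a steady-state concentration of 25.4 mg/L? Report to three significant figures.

For first-order elimination, Css ∝ F·D/(CL·τ); F and CL are unchanged, so Css ∝ D/τ.
D₂ = D₁ × (Css,target / Css,current) × (τ₂/τ₁) = 1960 × (25.4/12.5) × (4/8) = 1991 mg

1990 mg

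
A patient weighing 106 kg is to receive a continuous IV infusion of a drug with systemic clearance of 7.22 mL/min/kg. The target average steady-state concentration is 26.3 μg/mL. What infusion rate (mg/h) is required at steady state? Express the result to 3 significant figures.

CL = 7.22 mL/min/kg × 106 kg = 765.3 mL/min = 765.3 × 60/1000 = 45.92 L/h
At steady state, infusion rate equals elimination rate: rate in = CL × Css.
Rate = CL × Css = 45.92 × 26.3 = 1208 mg/h

1210 mg/h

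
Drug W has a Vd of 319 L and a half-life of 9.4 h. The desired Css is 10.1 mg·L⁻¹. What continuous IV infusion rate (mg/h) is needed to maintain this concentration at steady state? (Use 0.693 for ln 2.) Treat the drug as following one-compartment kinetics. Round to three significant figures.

k = 0.693/9.4 = 0.07372 h⁻¹, so CL = k·Vd = 0.07372 × 319.0 = 23.52 L/h
Infusion rate = CL × Css = 23.52 × 10.1 = 237.6 mg/h

238 mg/h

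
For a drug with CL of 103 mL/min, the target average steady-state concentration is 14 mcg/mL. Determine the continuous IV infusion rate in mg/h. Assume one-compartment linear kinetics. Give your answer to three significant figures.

Convert clearance: 103 mL/min × 60 min/h ÷ 1000 mL/L = 6.180 L/h
R₀ = 6.180 × 14 = 86.52 mg/h

86.5 mg/h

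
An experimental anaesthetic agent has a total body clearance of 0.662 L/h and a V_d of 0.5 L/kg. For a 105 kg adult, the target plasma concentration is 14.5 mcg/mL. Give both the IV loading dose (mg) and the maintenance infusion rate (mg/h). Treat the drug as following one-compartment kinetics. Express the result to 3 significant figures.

Vd(total) = 105 kg × 0.5 L/kg = 52.50 L
LD = Vd · C_target = 52.50 × 14.5 = 761.3 mg
Maintenance: replace elimination → rate = CL × Css = 0.6620 × 14.5 = 9.599 mg/h

(a) 761 mg; (b) 9.60 mg/h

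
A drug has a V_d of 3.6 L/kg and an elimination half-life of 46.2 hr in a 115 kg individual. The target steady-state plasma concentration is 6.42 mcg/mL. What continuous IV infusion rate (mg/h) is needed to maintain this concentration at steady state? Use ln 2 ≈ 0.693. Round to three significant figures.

Total Vd = 3.6 × 115 = 414.0 L
k = 0.693/46.2 = 0.01500 h⁻¹, so CL = k·Vd = 0.01500 × 414.0 = 6.210 L/h
Infusion rate = CL × Css = 6.210 × 6.42 = 39.87 mg/h

39.9 mg/h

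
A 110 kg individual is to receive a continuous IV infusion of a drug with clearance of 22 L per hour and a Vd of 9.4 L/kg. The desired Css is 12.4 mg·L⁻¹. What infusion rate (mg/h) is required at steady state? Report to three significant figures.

Rate = CL × Css = 22.00 × 12.4 = 272.8 mg/h

273 mg/h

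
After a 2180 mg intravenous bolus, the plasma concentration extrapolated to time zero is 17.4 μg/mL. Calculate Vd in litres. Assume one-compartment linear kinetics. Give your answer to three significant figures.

125 L

Immediately after an IV bolus, C₀ = Dose / Vd, so Vd = Dose / C₀.
Vd = 2180 / 17.4 = 125.3 L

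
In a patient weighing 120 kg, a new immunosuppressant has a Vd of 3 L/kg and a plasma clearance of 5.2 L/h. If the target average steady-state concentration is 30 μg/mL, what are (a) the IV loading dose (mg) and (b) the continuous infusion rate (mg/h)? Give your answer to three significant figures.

(a) 10800 mg; (b) 156 mg/h

Vd(total) = 120 kg × 3 L/kg = 360.0 L
Loading: fill Vd to C_target → 360.0 L × 30 mg/L = 10800 mg
Infusion rate = 5.200 L/h × 30 mg/L = 156.0 mg/h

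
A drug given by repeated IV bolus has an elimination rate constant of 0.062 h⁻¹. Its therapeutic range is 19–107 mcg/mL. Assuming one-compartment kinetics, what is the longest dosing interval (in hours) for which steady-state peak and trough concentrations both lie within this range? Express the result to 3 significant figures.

27.9 h

Between IV bolus doses, concentration decays as C = C₀·e^(−kτ), so C_peak/C_trough = e^(kτ).
τ_max = ln(C_peak/C_trough) / k = ln(107/19) / 0.06200 = 1.728 / 0.06200 = 27.87 h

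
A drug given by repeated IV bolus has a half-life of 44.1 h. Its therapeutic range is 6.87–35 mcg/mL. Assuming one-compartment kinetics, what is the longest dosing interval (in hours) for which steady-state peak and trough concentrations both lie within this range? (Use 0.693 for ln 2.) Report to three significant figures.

k = 0.693 / t½ = 0.693 / 44.1 = 0.01571 h⁻¹
Between IV bolus doses, concentration decays as C = C₀·e^(−kτ), so C_peak/C_trough = e^(kτ).
τ_max = ln(C_peak/C_trough) / k = ln(35/6.87) / 0.01571 = 1.628 / 0.01571 = 103.6 h

104 h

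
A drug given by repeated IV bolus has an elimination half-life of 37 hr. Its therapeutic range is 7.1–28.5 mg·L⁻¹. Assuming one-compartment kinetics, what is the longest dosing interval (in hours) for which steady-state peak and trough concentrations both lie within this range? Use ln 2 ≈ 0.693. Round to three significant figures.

74.2 h

k = 0.693 / t½ = 0.693 / 37 = 0.01873 h⁻¹
Between IV bolus doses, concentration decays as C = C₀·e^(−kτ), so C_peak/C_trough = e^(kτ).
τ_max = ln(C_peak/C_trough) / k = ln(28.5/7.1) / 0.01873 = 1.390 / 0.01873 = 74.21 h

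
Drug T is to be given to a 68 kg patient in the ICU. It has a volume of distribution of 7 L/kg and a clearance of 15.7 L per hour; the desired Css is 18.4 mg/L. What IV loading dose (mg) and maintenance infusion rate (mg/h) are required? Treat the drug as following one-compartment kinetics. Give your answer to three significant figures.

(a) 8760 mg; (b) 289 mg/h

Vd(total) = 68 kg × 7 L/kg = 476.0 L
Loading dose = Vd × C = 476.0 × 18.4 = 8758 mg
Maintenance infusion rate = CL × Css = 15.70 × 18.4 = 288.9 mg/h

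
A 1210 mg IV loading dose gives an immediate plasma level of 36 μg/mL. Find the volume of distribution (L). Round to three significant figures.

33.6 L

Immediately after an IV bolus, C₀ = Dose / Vd, so Vd = Dose / C₀.
Vd = 1210 / 36 = 33.61 L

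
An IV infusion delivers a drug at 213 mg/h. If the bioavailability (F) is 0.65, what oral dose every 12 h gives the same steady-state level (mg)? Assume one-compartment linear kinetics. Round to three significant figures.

3930 mg

To maintain the same Css, the systemic dosing rate must be unchanged: F·D/τ = infusion rate.
D = rate × τ / F = 213 × 12 / 0.65 = 3932 mg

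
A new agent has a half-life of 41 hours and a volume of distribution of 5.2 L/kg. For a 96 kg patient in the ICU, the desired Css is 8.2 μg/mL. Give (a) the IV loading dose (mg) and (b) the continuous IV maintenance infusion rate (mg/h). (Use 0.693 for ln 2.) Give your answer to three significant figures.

(a) 4090 mg; (b) 69.2 mg/h

Total Vd = 5.2 × 96 = 499.2 L
LD = Vd × C = 499.2 × 8.2 = 4093 mg
CL = 0.693 × Vd / t½ = 0.693 × 499.2 / 41 = 8.438 L/h
Infusion rate = CL × Css = 8.438 × 8.2 = 69.19 mg/h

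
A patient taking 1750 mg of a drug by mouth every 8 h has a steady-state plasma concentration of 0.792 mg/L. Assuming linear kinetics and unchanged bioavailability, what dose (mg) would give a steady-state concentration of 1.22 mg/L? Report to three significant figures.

For first-order elimination, Css ∝ F·D/(CL·τ); F and CL are unchanged, so Css ∝ D/τ.
D₂ = D₁ × (Css,target / Css,current) = 1750 × 1.22/0.792 = 2696 mg

2700 mg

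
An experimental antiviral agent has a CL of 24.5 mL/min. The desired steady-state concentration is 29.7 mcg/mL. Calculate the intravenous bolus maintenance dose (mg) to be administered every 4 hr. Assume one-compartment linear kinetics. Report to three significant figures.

CL = 24.5 mL/min = 24.5 × 0.06 = 1.470 L/h
At steady state, dose per interval replaces the amount cleared in that interval: D/τ = CL·Css.
D = CL × Css × τ = 1.470 × 29.7 × 4 = 174.6 mg

175 mg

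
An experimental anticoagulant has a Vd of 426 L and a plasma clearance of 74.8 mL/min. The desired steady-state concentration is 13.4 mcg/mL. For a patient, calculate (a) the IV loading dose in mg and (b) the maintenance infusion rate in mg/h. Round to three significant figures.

Loading: fill Vd to C_target → 426.0 L × 13.4 mg/L = 5708 mg
Convert clearance: 74.8 mL/min × 60 min/h ÷ 1000 mL/L = 4.488 L/h
Infusion rate = 4.488 L/h × 13.4 mg/L = 60.14 mg/h

(a) 5710 mg; (b) 60.1 mg/h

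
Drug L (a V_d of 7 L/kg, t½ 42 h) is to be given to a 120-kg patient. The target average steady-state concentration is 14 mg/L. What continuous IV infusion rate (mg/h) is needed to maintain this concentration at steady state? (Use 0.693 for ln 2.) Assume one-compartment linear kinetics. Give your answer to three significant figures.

194 mg/h

Vd = 7 L/kg × 120 kg = 840.0 L
k = 0.693/42 = 0.01650 h⁻¹, so CL = k·Vd = 0.01650 × 840.0 = 13.86 L/h
Infusion rate = CL × Css = 13.86 × 14 = 194.0 mg/h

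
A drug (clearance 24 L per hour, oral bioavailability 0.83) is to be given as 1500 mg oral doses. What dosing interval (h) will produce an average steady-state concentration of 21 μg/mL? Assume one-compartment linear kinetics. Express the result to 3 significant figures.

2.47 h

F·D/τ = CL·Css → τ = F·D / (CL·Css).
τ = 0.83 × 1500 / (24 × 21) = 2.470 h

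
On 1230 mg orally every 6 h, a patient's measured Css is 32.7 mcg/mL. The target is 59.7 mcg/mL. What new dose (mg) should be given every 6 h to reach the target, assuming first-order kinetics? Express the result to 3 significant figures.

2250 mg

For first-order elimination, Css ∝ F·D/(CL·τ); F and CL are unchanged, so Css ∝ D/τ.
D₂ = D₁ × (Css,target / Css,current) = 1230 × 59.7/32.7 = 2246 mg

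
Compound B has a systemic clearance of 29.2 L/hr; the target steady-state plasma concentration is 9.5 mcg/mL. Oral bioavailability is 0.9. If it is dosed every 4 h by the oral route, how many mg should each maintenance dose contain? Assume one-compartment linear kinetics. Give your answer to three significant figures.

1230 mg

At steady state, dose per interval replaces the amount cleared in that interval: F·D/τ = CL·Css.
D = CL × Css × τ / F = 29.20 × 9.5 × 4 / 0.9 = 1233 mg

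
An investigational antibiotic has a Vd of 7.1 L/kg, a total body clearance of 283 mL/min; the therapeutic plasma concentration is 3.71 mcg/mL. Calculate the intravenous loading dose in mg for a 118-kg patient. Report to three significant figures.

3110 mg

Total Vd = 7.1 × 118 = 837.8 L
LD is governed by Vd — clearance does not enter the loading-dose calculation.
LD = Vd × C = 837.8 × 3.710 = 3108 mg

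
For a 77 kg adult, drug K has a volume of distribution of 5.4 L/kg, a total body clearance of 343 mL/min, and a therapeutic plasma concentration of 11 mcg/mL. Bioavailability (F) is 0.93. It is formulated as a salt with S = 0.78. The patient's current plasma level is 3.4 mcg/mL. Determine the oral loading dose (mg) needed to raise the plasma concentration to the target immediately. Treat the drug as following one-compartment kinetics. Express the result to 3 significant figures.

Vd = 5.4 L/kg × 77 kg = 415.8 L
The loading dose fills Vd to the target concentration.
Concentration deficit ΔC = 11 − 3.4 = 7.600 mg/L
LD = Vd × ΔC / F / S = 415.8 × 7.600 / 0.93 / 0.78 = 4356 mg

4360 mg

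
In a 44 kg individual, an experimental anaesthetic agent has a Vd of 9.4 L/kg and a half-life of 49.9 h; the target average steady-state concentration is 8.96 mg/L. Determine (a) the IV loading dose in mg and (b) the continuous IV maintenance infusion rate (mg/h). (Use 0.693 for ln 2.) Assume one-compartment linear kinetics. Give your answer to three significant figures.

Vd = 9.4 L/kg × 44 kg = 413.6 L
LD = Vd × C = 413.6 × 8.96 = 3706 mg
CL = 0.693 × Vd / t½ = 0.693 × 413.6 / 49.9 = 5.744 L/h
Infusion rate = CL × Css = 5.744 × 8.96 = 51.47 mg/h

(a) 3710 mg; (b) 51.5 mg/h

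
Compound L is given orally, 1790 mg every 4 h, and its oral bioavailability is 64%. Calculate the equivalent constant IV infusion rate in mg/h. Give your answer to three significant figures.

Equivalent systemic input: infusion rate = F·D/τ.
Rate = 0.64 × 1790 / 4 = 286.4 mg/h

286 mg/h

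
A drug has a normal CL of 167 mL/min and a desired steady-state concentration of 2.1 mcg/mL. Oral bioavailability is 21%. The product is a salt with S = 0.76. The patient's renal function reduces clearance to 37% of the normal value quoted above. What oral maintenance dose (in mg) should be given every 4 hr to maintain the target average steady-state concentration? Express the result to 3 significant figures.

195 mg

Convert clearance: 167 mL/min × 60 min/h ÷ 1000 mL/L = 10.02 L/h
Patient clearance = 0.37 × 10.02 = 3.707 L/h
At steady state, dose per interval replaces the amount cleared in that interval: F·S·D/τ = CL·Css.
D = CL × Css × τ / F / S = 3.707 × 2.1 × 4 / 0.21 / 0.76 = 195.1 mg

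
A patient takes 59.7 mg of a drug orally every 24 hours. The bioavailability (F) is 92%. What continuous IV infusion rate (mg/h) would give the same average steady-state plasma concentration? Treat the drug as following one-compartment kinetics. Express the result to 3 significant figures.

Equivalent systemic input: infusion rate = F·D/τ.
Rate = 0.92 × 59.7 / 24 = 2.289 mg/h

2.29 mg/h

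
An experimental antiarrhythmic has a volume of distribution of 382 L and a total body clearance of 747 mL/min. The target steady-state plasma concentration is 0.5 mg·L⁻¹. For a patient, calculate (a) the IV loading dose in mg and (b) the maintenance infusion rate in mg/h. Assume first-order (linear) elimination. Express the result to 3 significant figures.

(a) 191 mg; (b) 22.4 mg/h

Loading dose = Vd × C = 382.0 × 0.5 = 191.0 mg
CL = 747 mL/min = 747 × 0.06 = 44.82 L/h
Infusion rate = 44.82 L/h × 0.5 mg/L = 22.41 mg/h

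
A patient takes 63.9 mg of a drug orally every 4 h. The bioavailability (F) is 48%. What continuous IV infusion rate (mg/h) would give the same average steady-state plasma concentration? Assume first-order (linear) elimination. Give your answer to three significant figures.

7.67 mg/h

Equivalent systemic input: infusion rate = F·D/τ.
Rate = 0.48 × 63.9 / 4 = 7.668 mg/h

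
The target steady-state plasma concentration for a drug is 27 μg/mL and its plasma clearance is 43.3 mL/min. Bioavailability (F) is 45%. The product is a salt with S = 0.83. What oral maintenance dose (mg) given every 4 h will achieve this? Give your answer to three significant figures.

751 mg

CL = 43.3 mL/min = 43.3 × 0.06 = 2.598 L/h
D = CL × Css × τ / F / S = 2.598 × 27 × 4 / 0.45 / 0.83 = 751.2 mg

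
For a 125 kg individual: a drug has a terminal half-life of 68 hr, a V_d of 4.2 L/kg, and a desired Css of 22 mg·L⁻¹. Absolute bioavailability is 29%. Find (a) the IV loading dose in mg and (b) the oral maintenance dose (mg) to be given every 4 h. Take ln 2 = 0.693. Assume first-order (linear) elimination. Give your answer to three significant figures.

Total Vd = 4.2 × 125 = 525.0 L
LD = Vd × C = 525.0 × 22 = 11550 mg
CL = 0.693 × Vd / t½ = 0.693 × 525.0 / 68 = 5.350 L/h
D = CL × Css × τ / F = 5.350 × 22 × 4 / 0.29 = 1623 mg

(a) 11600 mg; (b) 1620 mg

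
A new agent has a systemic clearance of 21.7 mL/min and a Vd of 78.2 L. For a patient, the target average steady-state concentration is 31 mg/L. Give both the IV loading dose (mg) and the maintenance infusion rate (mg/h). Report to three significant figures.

Loading: fill Vd to C_target → 78.20 L × 31 mg/L = 2424 mg
CL = 21.7 mL/min = 21.7 × 0.06 = 1.302 L/h
Maintenance: replace elimination → rate = CL × Css = 1.302 × 31 = 40.36 mg/h

(a) 2420 mg; (b) 40.4 mg/h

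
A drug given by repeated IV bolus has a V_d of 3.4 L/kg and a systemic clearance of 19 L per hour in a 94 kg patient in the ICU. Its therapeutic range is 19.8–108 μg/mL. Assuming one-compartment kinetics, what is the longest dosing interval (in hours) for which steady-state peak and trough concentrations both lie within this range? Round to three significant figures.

Vd = 3.4 L/kg × 94 kg = 319.6 L
k = CL / Vd = 19.00 / 319.6 = 0.05945 h⁻¹
Between IV bolus doses, concentration decays as C = C₀·e^(−kτ), so C_peak/C_trough = e^(kτ).
τ_max = ln(C_peak/C_trough) / k = ln(108/19.8) / 0.05945 = 1.696 / 0.05945 = 28.53 h

28.5 h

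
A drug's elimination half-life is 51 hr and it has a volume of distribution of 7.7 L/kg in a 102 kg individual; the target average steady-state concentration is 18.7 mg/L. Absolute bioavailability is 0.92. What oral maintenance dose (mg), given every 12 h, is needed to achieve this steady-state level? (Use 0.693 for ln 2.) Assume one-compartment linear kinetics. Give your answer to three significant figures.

Total Vd = 7.7 × 102 = 785.4 L
CL = ln 2 · Vd / t½ = 0.693 × 785.4 / 51 = 10.67 L/h
D = CL × Css × τ / F = 10.67 × 18.7 × 12 / 0.92 = 2603 mg

2600 mg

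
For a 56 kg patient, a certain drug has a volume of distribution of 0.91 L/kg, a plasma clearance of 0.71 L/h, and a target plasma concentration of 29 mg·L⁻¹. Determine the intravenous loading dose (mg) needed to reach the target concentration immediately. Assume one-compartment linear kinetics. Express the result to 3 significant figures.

1480 mg

Vd = 0.91 L/kg × 56 kg = 50.96 L
Loading dose depends on Vd (not clearance): it fills the distribution volume.
LD = Vd × C = 50.96 × 29.00 = 1478 mg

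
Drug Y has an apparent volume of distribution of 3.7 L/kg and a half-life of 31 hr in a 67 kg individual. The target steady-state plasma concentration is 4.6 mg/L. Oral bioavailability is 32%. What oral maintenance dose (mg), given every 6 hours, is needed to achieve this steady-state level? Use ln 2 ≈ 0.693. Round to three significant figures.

Vd = 3.7 L/kg × 67 kg = 247.9 L
CL = ln 2 · Vd / t½ = 0.693 × 247.9 / 31 = 5.542 L/h
D = CL × Css × τ / F = 5.542 × 4.6 × 6 / 0.32 = 478.0 mg

478 mg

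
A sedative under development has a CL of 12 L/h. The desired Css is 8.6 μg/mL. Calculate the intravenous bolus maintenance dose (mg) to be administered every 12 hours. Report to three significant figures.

D = CL × Css × τ = 12.00 × 8.6 × 12 = 1238 mg

1240 mg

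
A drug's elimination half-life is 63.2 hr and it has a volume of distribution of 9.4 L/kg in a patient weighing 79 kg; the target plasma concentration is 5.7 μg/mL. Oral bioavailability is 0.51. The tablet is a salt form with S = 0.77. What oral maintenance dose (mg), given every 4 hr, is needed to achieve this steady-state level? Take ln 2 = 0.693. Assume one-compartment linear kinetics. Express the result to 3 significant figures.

Total Vd = 9.4 × 79 = 742.6 L
k = 0.693/63.2 = 0.01097 h⁻¹, so CL = k·Vd = 0.01097 × 742.6 = 8.146 L/h
D = CL × Css × τ / F / S = 8.146 × 5.7 × 4 / 0.51 / 0.77 = 473.0 mg

473 mg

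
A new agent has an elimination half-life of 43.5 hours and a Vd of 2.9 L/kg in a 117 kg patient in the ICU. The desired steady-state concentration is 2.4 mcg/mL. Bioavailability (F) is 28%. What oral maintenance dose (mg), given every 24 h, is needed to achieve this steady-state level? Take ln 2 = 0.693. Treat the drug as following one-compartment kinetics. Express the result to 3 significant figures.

Vd(total) = 117 kg × 2.9 L/kg = 339.3 L
CL = ln 2 · Vd / t½ = 0.693 × 339.3 / 43.5 = 5.405 L/h
D = CL × Css × τ / F = 5.405 × 2.4 × 24 / 0.28 = 1112 mg

1110 mg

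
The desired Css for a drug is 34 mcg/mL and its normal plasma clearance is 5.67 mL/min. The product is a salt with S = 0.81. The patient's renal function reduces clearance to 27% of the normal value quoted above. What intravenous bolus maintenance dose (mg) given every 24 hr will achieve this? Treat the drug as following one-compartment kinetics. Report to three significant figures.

92.5 mg

Convert clearance: 5.67 mL/min × 60 min/h ÷ 1000 mL/L = 0.3402 L/h
Patient clearance = 0.27 × 0.3402 = 0.09185 L/h
D = CL × Css × τ / S = 0.09185 × 34 × 24 / 0.81 = 92.53 mg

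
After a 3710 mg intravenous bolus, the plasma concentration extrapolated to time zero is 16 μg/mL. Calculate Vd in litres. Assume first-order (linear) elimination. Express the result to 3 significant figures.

Immediately after an IV bolus, C₀ = Dose / Vd, so Vd = Dose / C₀.
Vd = 3710 / 16 = 231.9 L

232 L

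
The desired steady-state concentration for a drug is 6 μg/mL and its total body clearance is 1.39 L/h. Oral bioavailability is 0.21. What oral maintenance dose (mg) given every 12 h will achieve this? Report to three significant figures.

D = CL × Css × τ / F = 1.390 × 6 × 12 / 0.21 = 476.6 mg

477 mg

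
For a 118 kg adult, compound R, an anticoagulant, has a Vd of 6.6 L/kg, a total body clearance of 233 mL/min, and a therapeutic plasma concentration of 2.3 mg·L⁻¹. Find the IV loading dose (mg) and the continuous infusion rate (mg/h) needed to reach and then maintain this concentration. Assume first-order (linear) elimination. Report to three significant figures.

Vd(total) = 118 kg × 6.6 L/kg = 778.8 L
Loading dose = Vd × C = 778.8 × 2.3 = 1791 mg
Convert clearance: 233 mL/min × 60 min/h ÷ 1000 mL/L = 13.98 L/h
Maintenance infusion rate = CL × Css = 13.98 × 2.3 = 32.15 mg/h

(a) 1790 mg; (b) 32.2 mg/h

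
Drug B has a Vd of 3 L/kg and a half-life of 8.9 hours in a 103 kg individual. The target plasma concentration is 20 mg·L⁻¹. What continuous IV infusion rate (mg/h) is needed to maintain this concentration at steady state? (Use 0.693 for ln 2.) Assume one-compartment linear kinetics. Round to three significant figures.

Vd(total) = 103 kg × 3 L/kg = 309.0 L
CL = 0.693 × Vd / t½ = 0.693 × 309.0 / 8.9 = 24.06 L/h
Infusion rate = CL × Css = 24.06 × 20 = 481.2 mg/h

481 mg/h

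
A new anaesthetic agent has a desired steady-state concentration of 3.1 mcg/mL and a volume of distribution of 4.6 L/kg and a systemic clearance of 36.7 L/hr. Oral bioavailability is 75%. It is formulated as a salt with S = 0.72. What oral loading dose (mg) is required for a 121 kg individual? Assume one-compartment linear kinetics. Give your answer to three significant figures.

3200 mg

Vd(total) = 121 kg × 4.6 L/kg = 556.6 L
LD = Vd × C / F / S = 556.6 × 3.100 / 0.75 / 0.72 = 3195 mg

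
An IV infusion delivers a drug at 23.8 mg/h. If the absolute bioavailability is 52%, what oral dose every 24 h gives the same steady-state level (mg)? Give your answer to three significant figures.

1100 mg

To maintain the same Css, the systemic dosing rate must be unchanged: F·D/τ = infusion rate.
D = rate × τ / F = 23.8 × 24 / 0.52 = 1098 mg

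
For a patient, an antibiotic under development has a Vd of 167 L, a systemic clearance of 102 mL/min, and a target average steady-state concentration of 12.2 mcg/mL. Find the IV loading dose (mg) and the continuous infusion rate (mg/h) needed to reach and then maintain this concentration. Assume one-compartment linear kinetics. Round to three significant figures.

(a) 2040 mg; (b) 74.7 mg/h

LD = Vd · C_target = 167.0 × 12.2 = 2037 mg
CL = 102 mL/min = 102 × 0.06 = 6.120 L/h
Maintenance: replace elimination → rate = CL × Css = 6.120 × 12.2 = 74.66 mg/h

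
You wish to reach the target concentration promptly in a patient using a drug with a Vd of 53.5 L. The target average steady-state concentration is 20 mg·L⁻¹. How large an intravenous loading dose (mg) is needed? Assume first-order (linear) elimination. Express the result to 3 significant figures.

1070 mg

The loading dose fills Vd to the target concentration.
LD = Vd × C = 53.50 × 20.00 = 1070 mg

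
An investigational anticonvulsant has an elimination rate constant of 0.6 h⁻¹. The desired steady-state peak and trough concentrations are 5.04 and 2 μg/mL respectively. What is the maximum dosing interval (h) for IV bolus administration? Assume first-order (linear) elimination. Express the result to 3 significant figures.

Between IV bolus doses, concentration decays as C = C₀·e^(−kτ), so C_peak/C_trough = e^(kτ).
τ_max = ln(C_peak/C_trough) / k = ln(5.04/2) / 0.6000 = 0.9243 / 0.6000 = 1.541 h

1.54 h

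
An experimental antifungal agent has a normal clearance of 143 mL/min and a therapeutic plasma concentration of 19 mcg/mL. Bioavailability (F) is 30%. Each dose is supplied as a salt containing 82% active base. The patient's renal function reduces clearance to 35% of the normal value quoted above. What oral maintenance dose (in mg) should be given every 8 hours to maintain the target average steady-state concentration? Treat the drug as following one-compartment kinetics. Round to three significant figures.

1860 mg

CL = 143 mL/min × 60/1000 = 8.580 L/h
Patient clearance = 0.35 × 8.580 = 3.003 L/h
D = CL × Css × τ / F / S = 3.003 × 19 × 8 / 0.3 / 0.82 = 1856 mg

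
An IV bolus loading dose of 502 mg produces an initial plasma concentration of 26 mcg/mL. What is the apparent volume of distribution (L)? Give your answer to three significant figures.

19.3 L

Immediately after an IV bolus, C₀ = Dose / Vd, so Vd = Dose / C₀.
Vd = 502 / 26 = 19.31 L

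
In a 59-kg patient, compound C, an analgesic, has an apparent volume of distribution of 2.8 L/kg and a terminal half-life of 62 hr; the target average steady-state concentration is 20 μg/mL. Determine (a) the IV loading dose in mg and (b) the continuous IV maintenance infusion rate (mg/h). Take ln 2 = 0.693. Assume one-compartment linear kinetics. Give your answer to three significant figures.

Vd = 2.8 L/kg × 59 kg = 165.2 L
LD = Vd × C = 165.2 × 20 = 3304 mg
CL = 0.693 × Vd / t½ = 0.693 × 165.2 / 62 = 1.847 L/h
Infusion rate = CL × Css = 1.847 × 20 = 36.94 mg/h

(a) 3300 mg; (b) 36.9 mg/h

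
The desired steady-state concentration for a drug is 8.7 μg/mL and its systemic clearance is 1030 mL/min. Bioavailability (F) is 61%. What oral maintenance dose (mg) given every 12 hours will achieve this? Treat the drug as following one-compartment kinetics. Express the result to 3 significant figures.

10600 mg

CL = 1030 mL/min × 60/1000 = 61.80 L/h
D = CL × Css × τ / F = 61.80 × 8.7 × 12 / 0.61 = 10580 mg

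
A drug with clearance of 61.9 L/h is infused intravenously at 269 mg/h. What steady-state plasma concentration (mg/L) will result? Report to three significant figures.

4.35 mg/L

Css = rate / CL = 269 / 61.90 = 4.346 mg/L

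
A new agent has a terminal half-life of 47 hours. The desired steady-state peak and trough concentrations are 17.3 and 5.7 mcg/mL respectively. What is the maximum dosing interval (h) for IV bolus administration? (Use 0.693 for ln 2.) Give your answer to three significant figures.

75.3 h

k = 0.693 / t½ = 0.693 / 47 = 0.01474 h⁻¹
Between IV bolus doses, concentration decays as C = C₀·e^(−kτ), so C_peak/C_trough = e^(kτ).
τ_max = ln(C_peak/C_trough) / k = ln(17.3/5.7) / 0.01474 = 1.110 / 0.01474 = 75.31 h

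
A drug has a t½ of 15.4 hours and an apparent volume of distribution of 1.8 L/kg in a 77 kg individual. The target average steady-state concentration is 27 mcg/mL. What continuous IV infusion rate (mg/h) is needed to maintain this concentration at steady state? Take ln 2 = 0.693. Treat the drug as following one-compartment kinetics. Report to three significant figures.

168 mg/h

Vd = 1.8 L/kg × 77 kg = 138.6 L
CL = ln 2 · Vd / t½ = 0.693 × 138.6 / 15.4 = 6.237 L/h
Infusion rate = CL × Css = 6.237 × 27 = 168.4 mg/h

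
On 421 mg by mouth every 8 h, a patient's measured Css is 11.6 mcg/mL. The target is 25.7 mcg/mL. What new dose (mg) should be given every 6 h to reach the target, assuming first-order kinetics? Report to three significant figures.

For first-order elimination, Css ∝ F·D/(CL·τ); F and CL are unchanged, so Css ∝ D/τ.
D₂ = D₁ × (Css,target / Css,current) × (τ₂/τ₁) = 421 × (25.7/11.6) × (6/8) = 699.5 mg

700 mg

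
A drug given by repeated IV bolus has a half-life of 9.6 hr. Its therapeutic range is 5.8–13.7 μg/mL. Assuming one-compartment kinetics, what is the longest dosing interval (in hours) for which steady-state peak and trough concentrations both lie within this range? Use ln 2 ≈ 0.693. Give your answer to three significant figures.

11.9 h

k = 0.693 / t½ = 0.693 / 9.6 = 0.07219 h⁻¹
Between IV bolus doses, concentration decays as C = C₀·e^(−kτ), so C_peak/C_trough = e^(kτ).
τ_max = ln(C_peak/C_trough) / k = ln(13.7/5.8) / 0.07219 = 0.8595 / 0.07219 = 11.91 h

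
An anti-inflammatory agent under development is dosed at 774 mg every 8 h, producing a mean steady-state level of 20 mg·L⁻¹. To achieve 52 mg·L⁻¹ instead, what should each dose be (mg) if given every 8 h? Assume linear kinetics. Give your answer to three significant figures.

2010 mg

For first-order elimination, Css ∝ F·D/(CL·τ); F and CL are unchanged, so Css ∝ D/τ.
D₂ = D₁ × (Css,target / Css,current) = 774 × 52/20 = 2012 mg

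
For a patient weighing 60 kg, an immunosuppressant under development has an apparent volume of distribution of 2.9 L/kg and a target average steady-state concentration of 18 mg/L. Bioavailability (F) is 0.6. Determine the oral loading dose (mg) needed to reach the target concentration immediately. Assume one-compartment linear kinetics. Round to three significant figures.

Total Vd = 2.9 × 60 = 174.0 L
LD = Vd × C / F = 174.0 × 18.00 / 0.6 = 5220 mg

5220 mg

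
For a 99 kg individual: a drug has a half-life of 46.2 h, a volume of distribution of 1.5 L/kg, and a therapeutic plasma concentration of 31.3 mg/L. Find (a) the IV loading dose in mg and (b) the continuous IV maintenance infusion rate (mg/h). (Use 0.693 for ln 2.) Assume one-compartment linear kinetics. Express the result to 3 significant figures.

(a) 4650 mg; (b) 69.7 mg/h

Vd(total) = 99 kg × 1.5 L/kg = 148.5 L
LD = Vd × C = 148.5 × 31.3 = 4648 mg
CL = 0.693 × Vd / t½ = 0.693 × 148.5 / 46.2 = 2.228 L/h
Infusion rate = CL × Css = 2.228 × 31.3 = 69.74 mg/h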